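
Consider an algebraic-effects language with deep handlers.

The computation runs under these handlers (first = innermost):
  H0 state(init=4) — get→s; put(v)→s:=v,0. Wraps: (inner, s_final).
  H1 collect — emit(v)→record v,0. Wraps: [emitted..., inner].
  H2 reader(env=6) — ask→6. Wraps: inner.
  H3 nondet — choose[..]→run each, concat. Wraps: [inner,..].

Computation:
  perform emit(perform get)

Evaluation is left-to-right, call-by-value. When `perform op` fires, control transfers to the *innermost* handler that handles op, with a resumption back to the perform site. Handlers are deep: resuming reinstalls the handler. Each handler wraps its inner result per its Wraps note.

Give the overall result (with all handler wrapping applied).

Answer: [[4, (0, 4)]]

Working:
get @ H0 ⇒ 4
emit(4) @ H1 ⇒ out+=4
H0 returns (0, 4)
H1 returns [4, (0, 4)]
H2 returns [4, (0, 4)]
H3 returns [[4, (0, 4)]]
= [[4, (0, 4)]]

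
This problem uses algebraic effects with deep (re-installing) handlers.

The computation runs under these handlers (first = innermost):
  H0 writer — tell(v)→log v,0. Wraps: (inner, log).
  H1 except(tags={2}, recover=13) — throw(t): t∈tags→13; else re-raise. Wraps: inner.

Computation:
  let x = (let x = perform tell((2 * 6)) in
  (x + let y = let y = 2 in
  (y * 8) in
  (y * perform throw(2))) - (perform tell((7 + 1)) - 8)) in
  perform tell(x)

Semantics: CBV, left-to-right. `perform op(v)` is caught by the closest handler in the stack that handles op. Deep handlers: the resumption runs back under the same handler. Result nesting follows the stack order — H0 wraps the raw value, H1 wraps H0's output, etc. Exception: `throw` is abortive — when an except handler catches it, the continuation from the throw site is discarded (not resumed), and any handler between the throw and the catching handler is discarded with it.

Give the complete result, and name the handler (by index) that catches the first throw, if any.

Working:
tell(12) @ H0 ⇒ log+=12
throw(2) @ H1 caught ⇒ 13
= 13

Answer: 13 ; first throw caught by: H1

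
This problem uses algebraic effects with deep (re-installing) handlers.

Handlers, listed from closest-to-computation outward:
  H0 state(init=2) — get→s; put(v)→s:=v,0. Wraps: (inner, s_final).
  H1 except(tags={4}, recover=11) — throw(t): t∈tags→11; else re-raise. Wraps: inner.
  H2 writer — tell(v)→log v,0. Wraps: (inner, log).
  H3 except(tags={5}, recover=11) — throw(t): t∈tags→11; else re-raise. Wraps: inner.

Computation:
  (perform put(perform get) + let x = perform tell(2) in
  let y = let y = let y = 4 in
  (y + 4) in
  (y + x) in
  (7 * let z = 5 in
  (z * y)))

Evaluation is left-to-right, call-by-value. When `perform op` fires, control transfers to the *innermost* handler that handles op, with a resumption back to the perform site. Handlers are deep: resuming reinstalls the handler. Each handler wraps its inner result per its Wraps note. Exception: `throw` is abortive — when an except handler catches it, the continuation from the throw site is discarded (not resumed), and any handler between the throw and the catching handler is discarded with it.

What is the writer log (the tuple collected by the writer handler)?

Answer: (2)

Evaluation trace:
get @ H0 ⇒ 2
put(2) @ H0 ⇒ s:=2
tell(2) @ H2 ⇒ log+=2
H0 returns (280, 2)
H1 returns (280, 2)
H2 returns ((280, 2), (2))
H3 returns ((280, 2), (2))
= ((280, 2), (2))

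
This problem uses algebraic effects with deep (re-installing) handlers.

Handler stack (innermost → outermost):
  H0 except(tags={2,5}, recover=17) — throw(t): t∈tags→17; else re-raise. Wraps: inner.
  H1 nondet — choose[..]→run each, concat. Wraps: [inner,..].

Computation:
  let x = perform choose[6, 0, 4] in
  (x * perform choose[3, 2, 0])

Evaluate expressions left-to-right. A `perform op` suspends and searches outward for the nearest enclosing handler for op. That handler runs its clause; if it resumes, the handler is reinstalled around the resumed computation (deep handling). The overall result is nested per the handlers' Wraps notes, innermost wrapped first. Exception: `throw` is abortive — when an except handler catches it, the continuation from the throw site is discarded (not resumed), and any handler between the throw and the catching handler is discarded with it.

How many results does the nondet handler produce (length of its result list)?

Working:
choose[6, 0, 4] @ H1
  branch[0] choose=6:
    choose[3, 2, 0] @ H1
      branch[0] choose=3:
        H0 returns 18
        H1 returns [18]
      branch[1] choose=2:
        H0 returns 12
        H1 returns [12]
      branch[2] choose=0:
        H0 returns 0
        H1 returns [0]
  branch[1] choose=0:
    choose[3, 2, 0] @ H1
      branch[0] choose=3:
        H0 returns 0
        H1 returns [0]
      branch[1] choose=2:
        H0 returns 0
        H1 returns [0]
      branch[2] choose=0:
        H0 returns 0
        H1 returns [0]
  branch[2] choose=4:
    choose[3, 2, 0] @ H1
      branch[0] choose=3:
        H0 returns 12
        H1 returns [12]
      branch[1] choose=2:
        H0 returns 8
        H1 returns [8]
      branch[2] choose=0:
        H0 returns 0
        H1 returns [0]
= [18, 12, 0, 0, 0, 0, 12, 8, 0]

Answer: 9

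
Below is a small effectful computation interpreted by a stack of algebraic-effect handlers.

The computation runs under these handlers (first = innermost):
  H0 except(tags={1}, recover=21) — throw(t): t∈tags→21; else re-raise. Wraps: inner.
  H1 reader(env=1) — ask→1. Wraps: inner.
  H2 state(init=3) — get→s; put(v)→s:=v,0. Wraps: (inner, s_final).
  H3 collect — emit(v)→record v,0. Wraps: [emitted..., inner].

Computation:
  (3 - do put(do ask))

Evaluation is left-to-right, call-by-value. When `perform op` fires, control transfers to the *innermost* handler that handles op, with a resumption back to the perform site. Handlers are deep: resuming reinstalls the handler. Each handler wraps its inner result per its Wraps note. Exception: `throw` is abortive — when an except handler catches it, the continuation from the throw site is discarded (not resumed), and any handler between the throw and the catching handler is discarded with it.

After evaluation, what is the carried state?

Step-by-step:
ask @ H1 ⇒ 1
put(1) @ H2 ⇒ s:=1
H0 returns 3
H1 returns 3
H2 returns (3, 1)
H3 returns [(3, 1)]
= [(3, 1)]

Answer: 1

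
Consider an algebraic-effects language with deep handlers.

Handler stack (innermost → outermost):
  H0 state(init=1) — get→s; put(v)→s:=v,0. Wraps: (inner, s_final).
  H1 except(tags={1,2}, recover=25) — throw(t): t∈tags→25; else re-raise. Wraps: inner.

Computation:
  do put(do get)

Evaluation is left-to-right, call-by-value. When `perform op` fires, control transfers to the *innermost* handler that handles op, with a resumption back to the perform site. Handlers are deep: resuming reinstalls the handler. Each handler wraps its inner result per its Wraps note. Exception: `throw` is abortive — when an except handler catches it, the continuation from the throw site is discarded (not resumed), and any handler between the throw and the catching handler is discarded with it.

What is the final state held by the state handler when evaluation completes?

Step-by-step:
get @ H0 ⇒ 1
put(1) @ H0 ⇒ s:=1
H0 returns (0, 1)
H1 returns (0, 1)
= (0, 1)

Answer: 1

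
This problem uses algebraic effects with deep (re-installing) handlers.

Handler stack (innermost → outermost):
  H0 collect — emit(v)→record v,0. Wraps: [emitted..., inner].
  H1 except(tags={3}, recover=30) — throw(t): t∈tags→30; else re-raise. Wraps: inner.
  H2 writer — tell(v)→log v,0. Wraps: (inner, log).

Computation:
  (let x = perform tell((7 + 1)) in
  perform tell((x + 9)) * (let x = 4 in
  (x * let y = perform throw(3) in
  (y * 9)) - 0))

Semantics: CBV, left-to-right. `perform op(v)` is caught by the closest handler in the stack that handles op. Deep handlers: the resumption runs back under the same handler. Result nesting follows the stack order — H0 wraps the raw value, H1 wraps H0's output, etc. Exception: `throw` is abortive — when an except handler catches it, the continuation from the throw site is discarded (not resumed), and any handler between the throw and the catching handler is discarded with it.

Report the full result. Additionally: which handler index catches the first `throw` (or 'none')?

Evaluation trace:
tell(8) @ H2 ⇒ log+=8
tell(9) @ H2 ⇒ log+=9
throw(3) @ H1 caught ⇒ 30
H2 returns (30, (8, 9))
= (30, (8, 9))

Answer: (30, (8, 9)) ; first throw caught by: H1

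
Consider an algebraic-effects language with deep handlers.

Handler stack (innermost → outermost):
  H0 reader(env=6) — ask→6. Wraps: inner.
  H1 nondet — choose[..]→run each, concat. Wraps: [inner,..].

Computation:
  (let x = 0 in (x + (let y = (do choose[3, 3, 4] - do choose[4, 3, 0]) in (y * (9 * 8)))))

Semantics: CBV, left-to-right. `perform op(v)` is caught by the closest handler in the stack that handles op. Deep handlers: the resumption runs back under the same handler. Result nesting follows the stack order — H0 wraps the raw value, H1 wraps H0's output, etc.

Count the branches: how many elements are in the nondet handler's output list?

Working:
choose[3, 3, 4] @ H1
  branch[0] choose=3:
    choose[4, 3, 0] @ H1
      branch[0] choose=4:
        H0 returns -72
        H1 returns [-72]
      branch[1] choose=3:
        H0 returns 0
        H1 returns [0]
      branch[2] choose=0:
        H0 returns 216
        H1 returns [216]
  branch[1] choose=3:
    choose[4, 3, 0] @ H1
      branch[0] choose=4:
        H0 returns -72
        H1 returns [-72]
      branch[1] choose=3:
        H0 returns 0
        H1 returns [0]
      branch[2] choose=0:
        H0 returns 216
        H1 returns [216]
  branch[2] choose=4:
    choose[4, 3, 0] @ H1
      branch[0] choose=4:
        H0 returns 0
        H1 returns [0]
      branch[1] choose=3:
        H0 returns 72
        H1 returns [72]
      branch[2] choose=0:
        H0 returns 288
        H1 returns [288]
= [-72, 0, 216, -72, 0, 216, 0, 72, 288]

Answer: 9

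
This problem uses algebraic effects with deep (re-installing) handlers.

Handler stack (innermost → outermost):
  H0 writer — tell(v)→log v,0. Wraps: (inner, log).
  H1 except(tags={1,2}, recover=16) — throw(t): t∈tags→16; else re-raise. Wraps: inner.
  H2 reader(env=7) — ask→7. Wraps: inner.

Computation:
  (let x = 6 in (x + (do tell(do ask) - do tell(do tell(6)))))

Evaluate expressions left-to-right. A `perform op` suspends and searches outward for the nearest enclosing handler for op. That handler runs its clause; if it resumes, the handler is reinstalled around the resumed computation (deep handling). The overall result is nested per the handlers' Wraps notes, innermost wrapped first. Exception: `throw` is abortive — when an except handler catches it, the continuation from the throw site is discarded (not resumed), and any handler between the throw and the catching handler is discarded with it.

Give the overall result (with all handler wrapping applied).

Step-by-step:
ask @ H2 ⇒ 7
tell(7) @ H0 ⇒ log+=7
tell(6) @ H0 ⇒ log+=6
tell(0) @ H0 ⇒ log+=0
H0 returns (6, (7, 6, 0))
H1 returns (6, (7, 6, 0))
H2 returns (6, (7, 6, 0))
= (6, (7, 6, 0))

Answer: (6, (7, 6, 0))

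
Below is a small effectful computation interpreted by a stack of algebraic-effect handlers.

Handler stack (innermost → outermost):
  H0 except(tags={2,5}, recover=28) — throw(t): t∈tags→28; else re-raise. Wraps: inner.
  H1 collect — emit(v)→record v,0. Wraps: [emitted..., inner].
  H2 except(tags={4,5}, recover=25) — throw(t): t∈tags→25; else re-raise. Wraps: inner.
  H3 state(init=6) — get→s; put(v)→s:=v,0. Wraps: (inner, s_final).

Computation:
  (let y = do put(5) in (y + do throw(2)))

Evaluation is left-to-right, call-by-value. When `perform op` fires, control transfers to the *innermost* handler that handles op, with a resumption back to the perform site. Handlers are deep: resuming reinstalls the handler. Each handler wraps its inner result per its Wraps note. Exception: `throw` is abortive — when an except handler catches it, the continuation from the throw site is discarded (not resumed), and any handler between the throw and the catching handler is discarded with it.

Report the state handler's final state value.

Step-by-step:
put(5) @ H3 ⇒ s:=5
throw(2) @ H0 caught ⇒ 28
H1 returns [28]
H2 returns [28]
H3 returns ([28], 5)
= ([28], 5)

Answer: 5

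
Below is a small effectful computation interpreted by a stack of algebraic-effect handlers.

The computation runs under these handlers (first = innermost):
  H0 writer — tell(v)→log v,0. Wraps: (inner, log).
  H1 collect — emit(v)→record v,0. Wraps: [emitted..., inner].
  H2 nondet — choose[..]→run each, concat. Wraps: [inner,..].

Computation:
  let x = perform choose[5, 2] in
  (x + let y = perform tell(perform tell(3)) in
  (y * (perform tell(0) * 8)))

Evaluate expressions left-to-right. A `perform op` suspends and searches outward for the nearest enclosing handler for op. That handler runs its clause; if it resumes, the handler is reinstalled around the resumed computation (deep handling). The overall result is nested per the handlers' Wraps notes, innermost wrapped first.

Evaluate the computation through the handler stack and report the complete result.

Answer: [[(5, (3, 0, 0))], [(2, (3, 0, 0))]]

Working:
choose[5, 2] @ H2
  branch[0] choose=5:
    tell(3) @ H0 ⇒ log+=3
    tell(0) @ H0 ⇒ log+=0
    tell(0) @ H0 ⇒ log+=0
    H0 returns (5, (3, 0, 0))
    H1 returns [(5, (3, 0, 0))]
    H2 returns [[(5, (3, 0, 0))]]
  branch[1] choose=2:
    tell(3) @ H0 ⇒ log+=3
    tell(0) @ H0 ⇒ log+=0
    tell(0) @ H0 ⇒ log+=0
    H0 returns (2, (3, 0, 0))
    H1 returns [(2, (3, 0, 0))]
    H2 returns [[(2, (3, 0, 0))]]
= [[(5, (3, 0, 0))], [(2, (3, 0, 0))]]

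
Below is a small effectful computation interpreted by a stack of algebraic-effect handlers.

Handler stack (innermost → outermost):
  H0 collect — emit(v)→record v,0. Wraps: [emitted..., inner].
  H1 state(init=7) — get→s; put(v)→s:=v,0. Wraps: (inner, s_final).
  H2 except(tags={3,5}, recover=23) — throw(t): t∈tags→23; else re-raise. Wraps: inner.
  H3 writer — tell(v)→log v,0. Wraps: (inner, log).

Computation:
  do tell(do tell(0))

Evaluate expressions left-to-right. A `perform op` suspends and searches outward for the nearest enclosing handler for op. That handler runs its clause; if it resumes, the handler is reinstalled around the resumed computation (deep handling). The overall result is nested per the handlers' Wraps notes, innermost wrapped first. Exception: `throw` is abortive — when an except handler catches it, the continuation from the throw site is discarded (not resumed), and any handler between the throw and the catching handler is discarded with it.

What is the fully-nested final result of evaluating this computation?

Answer: (([0], 7), (0, 0))

Evaluation trace:
tell(0) @ H3 ⇒ log+=0
tell(0) @ H3 ⇒ log+=0
H0 returns [0]
H1 returns ([0], 7)
H2 returns ([0], 7)
H3 returns (([0], 7), (0, 0))
= (([0], 7), (0, 0))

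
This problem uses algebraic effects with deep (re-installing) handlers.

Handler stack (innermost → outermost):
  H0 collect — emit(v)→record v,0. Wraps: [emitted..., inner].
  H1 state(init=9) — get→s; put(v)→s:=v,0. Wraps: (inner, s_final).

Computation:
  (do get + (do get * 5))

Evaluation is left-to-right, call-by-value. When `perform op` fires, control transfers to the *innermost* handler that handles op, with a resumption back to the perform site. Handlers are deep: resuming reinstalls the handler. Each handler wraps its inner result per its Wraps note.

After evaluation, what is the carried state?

Evaluation trace:
get @ H1 ⇒ 9
get @ H1 ⇒ 9
H0 returns [54]
H1 returns ([54], 9)
= ([54], 9)

Answer: 9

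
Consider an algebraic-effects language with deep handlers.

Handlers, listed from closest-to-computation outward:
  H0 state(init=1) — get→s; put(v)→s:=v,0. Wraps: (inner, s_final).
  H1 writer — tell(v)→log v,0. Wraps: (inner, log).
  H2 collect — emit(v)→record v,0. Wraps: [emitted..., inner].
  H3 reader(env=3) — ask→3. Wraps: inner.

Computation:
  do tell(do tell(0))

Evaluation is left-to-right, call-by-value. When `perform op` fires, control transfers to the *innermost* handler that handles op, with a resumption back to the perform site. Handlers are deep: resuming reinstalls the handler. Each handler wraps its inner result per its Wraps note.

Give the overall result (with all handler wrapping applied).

Step-by-step:
tell(0) @ H1 ⇒ log+=0
tell(0) @ H1 ⇒ log+=0
H0 returns (0, 1)
H1 returns ((0, 1), (0, 0))
H2 returns [((0, 1), (0, 0))]
H3 returns [((0, 1), (0, 0))]
= [((0, 1), (0, 0))]

Answer: [((0, 1), (0, 0))]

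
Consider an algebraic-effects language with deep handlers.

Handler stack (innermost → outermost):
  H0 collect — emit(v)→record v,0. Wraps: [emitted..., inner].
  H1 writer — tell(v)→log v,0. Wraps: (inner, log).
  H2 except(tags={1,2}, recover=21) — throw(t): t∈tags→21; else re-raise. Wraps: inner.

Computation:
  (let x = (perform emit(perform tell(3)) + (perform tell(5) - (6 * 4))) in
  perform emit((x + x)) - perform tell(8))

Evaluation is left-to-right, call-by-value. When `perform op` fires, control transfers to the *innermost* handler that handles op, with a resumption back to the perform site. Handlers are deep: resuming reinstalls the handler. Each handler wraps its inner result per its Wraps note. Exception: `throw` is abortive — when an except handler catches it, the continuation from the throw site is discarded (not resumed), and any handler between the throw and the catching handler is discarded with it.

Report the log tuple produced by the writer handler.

Answer: (3, 5, 8)

Evaluation trace:
tell(3) @ H1 ⇒ log+=3
emit(0) @ H0 ⇒ out+=0
tell(5) @ H1 ⇒ log+=5
emit(-48) @ H0 ⇒ out+=-48
tell(8) @ H1 ⇒ log+=8
H0 returns [0, -48, 0]
H1 returns ([0, -48, 0], (3, 5, 8))
H2 returns ([0, -48, 0], (3, 5, 8))
= ([0, -48, 0], (3, 5, 8))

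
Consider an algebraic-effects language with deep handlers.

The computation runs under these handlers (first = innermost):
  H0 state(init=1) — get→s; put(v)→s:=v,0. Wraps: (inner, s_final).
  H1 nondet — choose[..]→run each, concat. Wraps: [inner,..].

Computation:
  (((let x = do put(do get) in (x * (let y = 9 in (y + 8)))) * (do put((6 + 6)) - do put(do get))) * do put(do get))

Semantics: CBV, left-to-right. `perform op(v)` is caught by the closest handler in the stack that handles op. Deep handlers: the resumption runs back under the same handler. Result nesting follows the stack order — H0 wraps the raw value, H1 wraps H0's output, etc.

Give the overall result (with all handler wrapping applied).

Step-by-step:
get @ H0 ⇒ 1
put(1) @ H0 ⇒ s:=1
put(12) @ H0 ⇒ s:=12
get @ H0 ⇒ 12
put(12) @ H0 ⇒ s:=12
get @ H0 ⇒ 12
put(12) @ H0 ⇒ s:=12
H0 returns (0, 12)
H1 returns [(0, 12)]
= [(0, 12)]

Answer: [(0, 12)]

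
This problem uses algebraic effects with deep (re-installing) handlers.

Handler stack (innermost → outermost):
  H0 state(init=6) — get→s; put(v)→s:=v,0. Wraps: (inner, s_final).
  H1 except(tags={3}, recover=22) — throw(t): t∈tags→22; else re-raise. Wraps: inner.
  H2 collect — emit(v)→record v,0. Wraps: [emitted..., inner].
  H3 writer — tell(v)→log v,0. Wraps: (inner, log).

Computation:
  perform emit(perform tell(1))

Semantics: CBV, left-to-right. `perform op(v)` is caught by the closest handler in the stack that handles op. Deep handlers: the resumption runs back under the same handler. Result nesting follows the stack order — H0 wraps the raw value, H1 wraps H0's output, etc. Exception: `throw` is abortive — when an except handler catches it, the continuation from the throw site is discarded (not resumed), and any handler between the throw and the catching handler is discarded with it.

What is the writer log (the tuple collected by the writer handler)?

Working:
tell(1) @ H3 ⇒ log+=1
emit(0) @ H2 ⇒ out+=0
H0 returns (0, 6)
H1 returns (0, 6)
H2 returns [0, (0, 6)]
H3 returns ([0, (0, 6)], (1))
= ([0, (0, 6)], (1))

Answer: (1)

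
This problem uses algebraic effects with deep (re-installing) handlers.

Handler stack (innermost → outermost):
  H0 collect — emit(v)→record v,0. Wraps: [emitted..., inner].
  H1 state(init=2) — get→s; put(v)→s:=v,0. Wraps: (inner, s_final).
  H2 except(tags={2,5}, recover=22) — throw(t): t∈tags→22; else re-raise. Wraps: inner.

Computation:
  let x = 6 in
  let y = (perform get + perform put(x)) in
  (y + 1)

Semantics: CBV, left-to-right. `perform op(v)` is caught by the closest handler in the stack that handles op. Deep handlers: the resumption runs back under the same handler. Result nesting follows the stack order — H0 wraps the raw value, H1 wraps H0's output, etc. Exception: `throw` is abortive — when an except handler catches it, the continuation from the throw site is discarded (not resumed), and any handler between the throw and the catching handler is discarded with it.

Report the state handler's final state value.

Answer: 6

Evaluation trace:
get @ H1 ⇒ 2
put(6) @ H1 ⇒ s:=6
H0 returns [3]
H1 returns ([3], 6)
H2 returns ([3], 6)
= ([3], 6)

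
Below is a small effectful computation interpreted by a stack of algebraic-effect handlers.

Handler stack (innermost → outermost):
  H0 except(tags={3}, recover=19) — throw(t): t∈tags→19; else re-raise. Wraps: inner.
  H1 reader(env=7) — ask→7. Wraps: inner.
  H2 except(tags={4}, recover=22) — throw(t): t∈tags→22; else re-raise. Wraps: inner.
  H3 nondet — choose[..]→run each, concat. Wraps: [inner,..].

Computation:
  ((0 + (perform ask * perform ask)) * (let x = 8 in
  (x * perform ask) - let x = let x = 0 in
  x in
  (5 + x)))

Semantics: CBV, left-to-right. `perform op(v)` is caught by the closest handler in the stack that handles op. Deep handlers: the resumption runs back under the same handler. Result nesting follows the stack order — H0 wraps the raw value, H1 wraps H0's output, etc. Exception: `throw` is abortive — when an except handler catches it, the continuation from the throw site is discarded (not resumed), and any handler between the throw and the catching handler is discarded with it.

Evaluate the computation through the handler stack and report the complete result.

Step-by-step:
ask @ H1 ⇒ 7
ask @ H1 ⇒ 7
ask @ H1 ⇒ 7
H0 returns 2499
H1 returns 2499
H2 returns 2499
H3 returns [2499]
= [2499]

Answer: [2499]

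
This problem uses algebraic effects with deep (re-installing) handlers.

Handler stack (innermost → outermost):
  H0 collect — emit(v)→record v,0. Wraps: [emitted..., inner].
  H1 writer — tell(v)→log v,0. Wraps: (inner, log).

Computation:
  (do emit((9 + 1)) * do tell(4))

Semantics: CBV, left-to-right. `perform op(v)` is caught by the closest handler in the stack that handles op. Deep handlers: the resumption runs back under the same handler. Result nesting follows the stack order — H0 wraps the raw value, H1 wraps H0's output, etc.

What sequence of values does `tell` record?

Working:
emit(10) @ H0 ⇒ out+=10
tell(4) @ H1 ⇒ log+=4
H0 returns [10, 0]
H1 returns ([10, 0], (4))
= ([10, 0], (4))

Answer: (4)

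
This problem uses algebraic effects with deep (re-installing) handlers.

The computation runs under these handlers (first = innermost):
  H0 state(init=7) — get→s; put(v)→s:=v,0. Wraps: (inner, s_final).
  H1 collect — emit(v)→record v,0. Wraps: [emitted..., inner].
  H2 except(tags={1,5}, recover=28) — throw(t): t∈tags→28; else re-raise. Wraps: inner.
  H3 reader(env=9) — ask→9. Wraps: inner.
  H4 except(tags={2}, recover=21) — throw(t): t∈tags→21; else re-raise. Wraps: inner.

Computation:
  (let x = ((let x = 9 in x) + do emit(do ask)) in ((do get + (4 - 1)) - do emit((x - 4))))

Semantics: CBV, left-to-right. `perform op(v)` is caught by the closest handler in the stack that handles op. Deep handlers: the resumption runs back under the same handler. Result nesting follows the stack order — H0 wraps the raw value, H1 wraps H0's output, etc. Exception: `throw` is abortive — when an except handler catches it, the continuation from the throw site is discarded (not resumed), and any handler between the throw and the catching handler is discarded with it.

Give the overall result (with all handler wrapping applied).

Answer: [9, 5, (10, 7)]

Evaluation trace:
ask @ H3 ⇒ 9
emit(9) @ H1 ⇒ out+=9
get @ H0 ⇒ 7
emit(5) @ H1 ⇒ out+=5
H0 returns (10, 7)
H1 returns [9, 5, (10, 7)]
H2 returns [9, 5, (10, 7)]
H3 returns [9, 5, (10, 7)]
H4 returns [9, 5, (10, 7)]
= [9, 5, (10, 7)]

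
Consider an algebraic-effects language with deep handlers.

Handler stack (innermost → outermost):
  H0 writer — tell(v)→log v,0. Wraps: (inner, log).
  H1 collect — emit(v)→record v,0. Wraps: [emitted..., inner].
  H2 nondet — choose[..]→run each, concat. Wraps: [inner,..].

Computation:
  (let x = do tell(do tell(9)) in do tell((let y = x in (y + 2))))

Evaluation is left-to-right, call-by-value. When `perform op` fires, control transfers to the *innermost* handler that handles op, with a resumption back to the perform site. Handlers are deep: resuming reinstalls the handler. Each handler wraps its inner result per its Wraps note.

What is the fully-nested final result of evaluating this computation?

Answer: [[(0, (9, 0, 2))]]

Step-by-step:
tell(9) @ H0 ⇒ log+=9
tell(0) @ H0 ⇒ log+=0
tell(2) @ H0 ⇒ log+=2
H0 returns (0, (9, 0, 2))
H1 returns [(0, (9, 0, 2))]
H2 returns [[(0, (9, 0, 2))]]
= [[(0, (9, 0, 2))]]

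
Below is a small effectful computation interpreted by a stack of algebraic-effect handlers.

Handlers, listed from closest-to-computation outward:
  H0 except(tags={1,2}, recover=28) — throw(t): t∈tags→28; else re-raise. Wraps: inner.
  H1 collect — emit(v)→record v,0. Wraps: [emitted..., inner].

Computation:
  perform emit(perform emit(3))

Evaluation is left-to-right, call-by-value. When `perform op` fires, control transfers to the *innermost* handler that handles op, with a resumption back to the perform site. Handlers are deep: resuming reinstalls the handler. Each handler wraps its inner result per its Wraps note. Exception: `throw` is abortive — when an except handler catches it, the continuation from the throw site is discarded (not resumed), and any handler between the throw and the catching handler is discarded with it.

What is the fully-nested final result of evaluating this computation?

Answer: [3, 0, 0]

Step-by-step:
emit(3) @ H1 ⇒ out+=3
emit(0) @ H1 ⇒ out+=0
H0 returns 0
H1 returns [3, 0, 0]
= [3, 0, 0]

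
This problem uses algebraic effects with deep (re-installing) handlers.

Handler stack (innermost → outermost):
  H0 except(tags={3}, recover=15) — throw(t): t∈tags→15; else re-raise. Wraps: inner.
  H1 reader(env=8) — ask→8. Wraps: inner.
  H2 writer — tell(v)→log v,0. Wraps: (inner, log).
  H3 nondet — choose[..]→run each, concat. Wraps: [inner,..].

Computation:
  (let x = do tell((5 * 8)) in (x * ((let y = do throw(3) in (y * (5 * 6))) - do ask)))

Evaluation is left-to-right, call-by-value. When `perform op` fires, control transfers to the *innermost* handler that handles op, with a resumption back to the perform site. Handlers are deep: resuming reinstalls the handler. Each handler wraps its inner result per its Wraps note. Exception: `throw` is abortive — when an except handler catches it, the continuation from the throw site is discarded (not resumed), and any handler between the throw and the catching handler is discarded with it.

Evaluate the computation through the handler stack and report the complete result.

Answer: [(15, (40))]

Step-by-step:
tell(40) @ H2 ⇒ log+=40
throw(3) @ H0 caught ⇒ 15
H1 returns 15
H2 returns (15, (40))
H3 returns [(15, (40))]
= [(15, (40))]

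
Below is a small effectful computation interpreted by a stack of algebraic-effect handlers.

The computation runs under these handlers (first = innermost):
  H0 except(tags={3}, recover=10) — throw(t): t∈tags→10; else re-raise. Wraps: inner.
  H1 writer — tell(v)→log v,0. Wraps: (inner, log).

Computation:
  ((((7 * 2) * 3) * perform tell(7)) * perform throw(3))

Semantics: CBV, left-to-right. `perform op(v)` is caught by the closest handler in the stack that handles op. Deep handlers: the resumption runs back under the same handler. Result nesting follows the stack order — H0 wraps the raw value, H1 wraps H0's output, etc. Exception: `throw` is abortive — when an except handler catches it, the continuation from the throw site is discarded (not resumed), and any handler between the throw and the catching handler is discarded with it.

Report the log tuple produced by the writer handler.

Working:
tell(7) @ H1 ⇒ log+=7
throw(3) @ H0 caught ⇒ 10
H1 returns (10, (7))
= (10, (7))

Answer: (7)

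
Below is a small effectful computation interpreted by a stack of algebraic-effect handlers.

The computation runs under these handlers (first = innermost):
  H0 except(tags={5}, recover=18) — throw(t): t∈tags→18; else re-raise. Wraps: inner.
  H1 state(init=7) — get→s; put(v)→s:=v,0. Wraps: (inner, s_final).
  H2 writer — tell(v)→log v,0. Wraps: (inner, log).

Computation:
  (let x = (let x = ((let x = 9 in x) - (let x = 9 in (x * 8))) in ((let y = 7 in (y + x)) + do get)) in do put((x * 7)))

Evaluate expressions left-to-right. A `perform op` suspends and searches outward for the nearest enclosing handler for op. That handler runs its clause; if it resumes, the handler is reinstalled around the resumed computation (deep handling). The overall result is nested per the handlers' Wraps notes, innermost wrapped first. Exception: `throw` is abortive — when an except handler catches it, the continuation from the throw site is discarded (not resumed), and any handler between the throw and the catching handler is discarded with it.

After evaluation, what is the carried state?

Working:
get @ H1 ⇒ 7
put(-343) @ H1 ⇒ s:=-343
H0 returns 0
H1 returns (0, -343)
H2 returns ((0, -343), ())
= ((0, -343), ())

Answer: -343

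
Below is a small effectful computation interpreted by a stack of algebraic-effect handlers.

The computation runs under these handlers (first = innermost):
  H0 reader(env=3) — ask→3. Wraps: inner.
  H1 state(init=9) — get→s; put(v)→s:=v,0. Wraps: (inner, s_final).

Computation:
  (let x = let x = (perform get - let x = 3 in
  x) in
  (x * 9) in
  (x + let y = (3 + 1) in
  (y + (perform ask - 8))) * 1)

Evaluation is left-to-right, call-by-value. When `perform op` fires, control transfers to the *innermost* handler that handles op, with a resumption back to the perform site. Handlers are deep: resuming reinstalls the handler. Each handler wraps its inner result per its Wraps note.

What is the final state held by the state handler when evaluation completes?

Step-by-step:
get @ H1 ⇒ 9
ask @ H0 ⇒ 3
H0 returns 53
H1 returns (53, 9)
= (53, 9)

Answer: 9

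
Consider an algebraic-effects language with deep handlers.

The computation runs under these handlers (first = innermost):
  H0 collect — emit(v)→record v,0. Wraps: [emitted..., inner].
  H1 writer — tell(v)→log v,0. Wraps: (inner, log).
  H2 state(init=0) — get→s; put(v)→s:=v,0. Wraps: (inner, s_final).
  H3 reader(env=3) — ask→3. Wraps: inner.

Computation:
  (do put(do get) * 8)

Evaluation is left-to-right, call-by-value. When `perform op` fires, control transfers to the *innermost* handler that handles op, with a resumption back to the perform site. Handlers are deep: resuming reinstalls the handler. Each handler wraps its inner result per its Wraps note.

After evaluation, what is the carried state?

Working:
get @ H2 ⇒ 0
put(0) @ H2 ⇒ s:=0
H0 returns [0]
H1 returns ([0], ())
H2 returns (([0], ()), 0)
H3 returns (([0], ()), 0)
= (([0], ()), 0)

Answer: 0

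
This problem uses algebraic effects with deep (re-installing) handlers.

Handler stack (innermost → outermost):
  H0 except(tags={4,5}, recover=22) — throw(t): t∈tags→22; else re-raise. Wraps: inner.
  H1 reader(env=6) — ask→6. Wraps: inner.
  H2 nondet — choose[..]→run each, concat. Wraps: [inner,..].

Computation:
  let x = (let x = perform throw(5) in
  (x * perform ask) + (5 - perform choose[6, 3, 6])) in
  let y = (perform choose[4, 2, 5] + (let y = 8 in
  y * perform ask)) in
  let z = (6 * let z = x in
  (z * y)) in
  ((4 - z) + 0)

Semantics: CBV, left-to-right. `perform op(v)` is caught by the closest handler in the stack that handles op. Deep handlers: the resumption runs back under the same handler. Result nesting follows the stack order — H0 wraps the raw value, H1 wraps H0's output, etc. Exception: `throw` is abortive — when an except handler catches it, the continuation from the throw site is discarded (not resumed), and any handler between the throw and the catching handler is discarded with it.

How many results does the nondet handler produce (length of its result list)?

Answer: 1

Step-by-step:
throw(5) @ H0 caught ⇒ 22
H1 returns 22
H2 returns [22]
= [22]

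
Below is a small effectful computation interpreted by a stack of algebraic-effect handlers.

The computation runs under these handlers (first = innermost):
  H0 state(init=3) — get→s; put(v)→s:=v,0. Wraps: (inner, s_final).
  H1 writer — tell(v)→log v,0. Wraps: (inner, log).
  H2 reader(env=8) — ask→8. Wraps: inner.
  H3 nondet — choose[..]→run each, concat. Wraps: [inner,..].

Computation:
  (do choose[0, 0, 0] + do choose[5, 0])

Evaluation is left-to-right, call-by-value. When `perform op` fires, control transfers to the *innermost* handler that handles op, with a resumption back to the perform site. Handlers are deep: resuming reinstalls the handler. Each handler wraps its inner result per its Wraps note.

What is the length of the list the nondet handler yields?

Evaluation trace:
choose[0, 0, 0] @ H3
  branch[0] choose=0:
    choose[5, 0] @ H3
      branch[0] choose=5:
        H0 returns (5, 3)
        H1 returns ((5, 3), ())
        H2 returns ((5, 3), ())
        H3 returns [((5, 3), ())]
      branch[1] choose=0:
        H0 returns (0, 3)
        H1 returns ((0, 3), ())
        H2 returns ((0, 3), ())
        H3 returns [((0, 3), ())]
  branch[1] choose=0:
    choose[5, 0] @ H3
      branch[0] choose=5:
        H0 returns (5, 3)
        H1 returns ((5, 3), ())
        H2 returns ((5, 3), ())
        H3 returns [((5, 3), ())]
      branch[1] choose=0:
        H0 returns (0, 3)
        H1 returns ((0, 3), ())
        H2 returns ((0, 3), ())
        H3 returns [((0, 3), ())]
  branch[2] choose=0:
    choose[5, 0] @ H3
      branch[0] choose=5:
        H0 returns (5, 3)
        H1 returns ((5, 3), ())
        H2 returns ((5, 3), ())
        H3 returns [((5, 3), ())]
      branch[1] choose=0:
        H0 returns (0, 3)
        H1 returns ((0, 3), ())
        H2 returns ((0, 3), ())
        H3 returns [((0, 3), ())]
= [((5, 3), ()), ((0, 3), ()), ((5, 3), ()), ((0, 3), ()), ((5, 3), ()), ((0, 3), ())]

Answer: 6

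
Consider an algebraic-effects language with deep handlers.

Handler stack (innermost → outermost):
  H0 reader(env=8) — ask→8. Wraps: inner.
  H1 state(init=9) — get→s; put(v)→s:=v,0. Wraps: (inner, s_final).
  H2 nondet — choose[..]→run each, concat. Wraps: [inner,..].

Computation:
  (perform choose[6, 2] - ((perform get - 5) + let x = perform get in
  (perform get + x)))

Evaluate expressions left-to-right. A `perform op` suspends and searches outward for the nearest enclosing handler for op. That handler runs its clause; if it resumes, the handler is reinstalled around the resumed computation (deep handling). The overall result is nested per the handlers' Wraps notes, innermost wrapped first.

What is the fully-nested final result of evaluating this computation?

Answer: [(-16, 9), (-20, 9)]

Step-by-step:
choose[6, 2] @ H2
  branch[0] choose=6:
    get @ H1 ⇒ 9
    get @ H1 ⇒ 9
    get @ H1 ⇒ 9
    H0 returns -16
    H1 returns (-16, 9)
    H2 returns [(-16, 9)]
  branch[1] choose=2:
    get @ H1 ⇒ 9
    get @ H1 ⇒ 9
    get @ H1 ⇒ 9
    H0 returns -20
    H1 returns (-20, 9)
    H2 returns [(-20, 9)]
= [(-16, 9), (-20, 9)]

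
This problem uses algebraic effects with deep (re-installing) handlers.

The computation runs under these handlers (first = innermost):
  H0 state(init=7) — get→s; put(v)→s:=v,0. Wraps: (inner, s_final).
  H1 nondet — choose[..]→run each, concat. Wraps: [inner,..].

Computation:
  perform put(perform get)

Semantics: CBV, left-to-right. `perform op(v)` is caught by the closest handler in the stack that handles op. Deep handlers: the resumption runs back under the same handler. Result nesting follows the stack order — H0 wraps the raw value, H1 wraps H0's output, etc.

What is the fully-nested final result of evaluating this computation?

Evaluation trace:
get @ H0 ⇒ 7
put(7) @ H0 ⇒ s:=7
H0 returns (0, 7)
H1 returns [(0, 7)]
= [(0, 7)]

Answer: [(0, 7)]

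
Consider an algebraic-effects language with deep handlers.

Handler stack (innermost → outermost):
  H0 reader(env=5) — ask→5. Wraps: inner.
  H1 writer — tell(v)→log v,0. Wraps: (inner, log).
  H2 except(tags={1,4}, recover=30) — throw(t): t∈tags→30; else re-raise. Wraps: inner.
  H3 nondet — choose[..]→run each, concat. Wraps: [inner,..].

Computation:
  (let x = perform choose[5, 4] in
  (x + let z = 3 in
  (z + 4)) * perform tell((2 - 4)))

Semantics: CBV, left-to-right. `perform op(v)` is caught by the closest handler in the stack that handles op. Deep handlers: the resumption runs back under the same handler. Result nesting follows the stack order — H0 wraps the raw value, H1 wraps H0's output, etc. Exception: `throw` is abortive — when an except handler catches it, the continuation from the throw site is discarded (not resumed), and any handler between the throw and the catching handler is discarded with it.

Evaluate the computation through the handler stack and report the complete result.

Step-by-step:
choose[5, 4] @ H3
  branch[0] choose=5:
    tell(-2) @ H1 ⇒ log+=-2
    H0 returns 0
    H1 returns (0, (-2))
    H2 returns (0, (-2))
    H3 returns [(0, (-2))]
  branch[1] choose=4:
    tell(-2) @ H1 ⇒ log+=-2
    H0 returns 0
    H1 returns (0, (-2))
    H2 returns (0, (-2))
    H3 returns [(0, (-2))]
= [(0, (-2)), (0, (-2))]

Answer: [(0, (-2)), (0, (-2))]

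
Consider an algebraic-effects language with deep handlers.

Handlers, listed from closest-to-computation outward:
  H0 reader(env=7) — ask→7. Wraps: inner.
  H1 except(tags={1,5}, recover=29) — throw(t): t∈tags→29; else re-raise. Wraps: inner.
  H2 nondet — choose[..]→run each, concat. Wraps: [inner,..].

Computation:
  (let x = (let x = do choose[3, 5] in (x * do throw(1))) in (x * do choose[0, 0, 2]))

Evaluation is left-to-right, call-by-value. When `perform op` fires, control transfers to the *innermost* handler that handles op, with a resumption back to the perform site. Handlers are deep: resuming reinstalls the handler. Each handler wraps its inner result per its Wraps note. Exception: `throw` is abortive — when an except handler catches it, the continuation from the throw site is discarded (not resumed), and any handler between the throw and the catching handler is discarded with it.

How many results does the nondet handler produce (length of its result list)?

Evaluation trace:
choose[3, 5] @ H2
  branch[0] choose=3:
    throw(1) @ H1 caught ⇒ 29
    H2 returns [29]
  branch[1] choose=5:
    throw(1) @ H1 caught ⇒ 29
    H2 returns [29]
= [29, 29]

Answer: 2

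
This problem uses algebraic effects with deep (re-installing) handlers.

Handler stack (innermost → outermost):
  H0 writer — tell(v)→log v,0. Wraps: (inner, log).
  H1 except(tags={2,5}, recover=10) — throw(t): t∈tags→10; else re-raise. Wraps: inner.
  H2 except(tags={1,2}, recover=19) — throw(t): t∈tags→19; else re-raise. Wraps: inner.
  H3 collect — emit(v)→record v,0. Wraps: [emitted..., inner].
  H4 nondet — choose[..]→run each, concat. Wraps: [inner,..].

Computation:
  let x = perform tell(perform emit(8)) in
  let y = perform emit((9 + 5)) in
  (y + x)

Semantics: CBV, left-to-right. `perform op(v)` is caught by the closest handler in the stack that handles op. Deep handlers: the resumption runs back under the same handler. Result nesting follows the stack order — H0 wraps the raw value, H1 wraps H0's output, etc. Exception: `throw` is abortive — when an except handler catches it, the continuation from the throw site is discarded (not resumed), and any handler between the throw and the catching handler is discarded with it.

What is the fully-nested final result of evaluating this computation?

Answer: [[8, 14, (0, (0))]]

Working:
emit(8) @ H3 ⇒ out+=8
tell(0) @ H0 ⇒ log+=0
emit(14) @ H3 ⇒ out+=14
H0 returns (0, (0))
H1 returns (0, (0))
H2 returns (0, (0))
H3 returns [8, 14, (0, (0))]
H4 returns [[8, 14, (0, (0))]]
= [[8, 14, (0, (0))]]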